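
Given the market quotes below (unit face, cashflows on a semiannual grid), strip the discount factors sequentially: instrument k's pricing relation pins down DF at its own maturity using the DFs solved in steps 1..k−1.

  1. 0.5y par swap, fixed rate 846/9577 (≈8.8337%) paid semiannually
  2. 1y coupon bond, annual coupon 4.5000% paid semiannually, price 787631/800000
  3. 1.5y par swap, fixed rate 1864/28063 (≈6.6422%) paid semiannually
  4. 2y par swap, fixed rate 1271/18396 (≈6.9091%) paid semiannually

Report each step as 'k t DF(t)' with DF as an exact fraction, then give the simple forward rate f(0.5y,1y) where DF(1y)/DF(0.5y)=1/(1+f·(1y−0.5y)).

1 1/2 9577/10000
2 1 4709/5000
3 3/2 2267/2500
4 2 8729/10000
f(0.5y,1y) = ((9577/10000)/(4709/5000) − 1)/(1/2) = 159/4709 ≈ 3.3765%

step 1 [0.5y] swap r/2=423/9577: DF=(1 − 423/9577·(0))/(1+423/9577) = 9577/10000 ≈ 0.957700
step 2 [1y] bond c/2=9/400: DF=(787631/800000 − 9/400·(0.957700))/(1+9/400) = 4709/5000 ≈ 0.941800
step 3 [1.5y] swap r/2=932/28063: DF=(1 − 932/28063·(0.957700+0.941800))/(1+932/28063) = 2267/2500 ≈ 0.906800
step 4 [2y] swap r/2=1271/36792: DF=(1 − 1271/36792·(0.957700+0.941800+0.906800))/(1+1271/36792) = 8729/10000 ≈ 0.872900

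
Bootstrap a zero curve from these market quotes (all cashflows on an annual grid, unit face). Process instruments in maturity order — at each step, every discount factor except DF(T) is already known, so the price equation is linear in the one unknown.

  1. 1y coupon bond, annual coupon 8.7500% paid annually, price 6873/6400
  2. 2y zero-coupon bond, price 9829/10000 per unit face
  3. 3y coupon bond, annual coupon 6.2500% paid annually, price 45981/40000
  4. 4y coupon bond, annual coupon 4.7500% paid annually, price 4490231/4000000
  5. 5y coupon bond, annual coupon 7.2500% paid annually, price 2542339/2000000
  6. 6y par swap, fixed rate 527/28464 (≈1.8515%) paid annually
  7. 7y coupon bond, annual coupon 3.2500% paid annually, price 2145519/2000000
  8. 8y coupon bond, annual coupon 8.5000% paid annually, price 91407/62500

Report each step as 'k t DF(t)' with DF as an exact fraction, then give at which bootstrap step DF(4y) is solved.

1 1 79/80
2 2 9829/10000
3 3 483/500
4 4 1877/2000
5 5 9233/10000
6 6 4473/5000
7 7 4299/5000
8 8 4173/5000
DF(4y) is solved at step 4

step 1 [1y] bond c/1=7/80: DF=(6873/6400 − 7/80·(0))/(1+7/80) = 79/80 ≈ 0.987500
step 2 [2y] zero: DF = P = 9829/10000 ≈ 0.982900
step 3 [3y] bond c/1=1/16: DF=(45981/40000 − 1/16·(0.987500+0.982900))/(1+1/16) = 483/500 ≈ 0.966000
step 4 [4y] bond c/1=19/400: DF=(4490231/4000000 − 19/400·(0.987500+0.982900+0.966000))/(1+19/400) = 1877/2000 ≈ 0.938500
step 5 [5y] bond c/1=29/400: DF=(2542339/2000000 − 29/400·(0.987500+0.982900+0.966000+0.938500))/(1+29/400) = 9233/10000 ≈ 0.923300
step 6 [6y] swap r/1=527/28464: DF=(1 − 527/28464·(0.987500+0.982900+0.966000+0.938500+0.923300))/(1+527/28464) = 4473/5000 ≈ 0.894600
step 7 [7y] bond c/1=13/400: DF=(2145519/2000000 − 13/400·(0.987500+0.982900+0.966000+0.938500+0.923300+0.894600))/(1+13/400) = 4299/5000 ≈ 0.859800
step 8 [8y] bond c/1=17/200: DF=(91407/62500 − 17/200·(0.987500+0.982900+0.966000+0.938500+0.923300+0.894600+0.859800))/(1+17/200) = 4173/5000 ≈ 0.834600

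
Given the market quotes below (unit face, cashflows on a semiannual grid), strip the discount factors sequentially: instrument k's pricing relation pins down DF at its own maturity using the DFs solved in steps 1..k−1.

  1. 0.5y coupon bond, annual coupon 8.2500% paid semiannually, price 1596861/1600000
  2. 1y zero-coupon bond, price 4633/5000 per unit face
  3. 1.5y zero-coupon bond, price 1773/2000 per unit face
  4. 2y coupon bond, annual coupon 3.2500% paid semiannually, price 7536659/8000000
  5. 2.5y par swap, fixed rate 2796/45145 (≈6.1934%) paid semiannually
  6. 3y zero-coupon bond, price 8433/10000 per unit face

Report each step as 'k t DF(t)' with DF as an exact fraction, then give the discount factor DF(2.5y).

1 1/2 1917/2000
2 1 4633/5000
3 3/2 1773/2000
4 2 8827/10000
5 5/2 4301/5000
6 3 8433/10000
DF(2.5y) = 4301/5000 ≈ 0.860200

step 1 [0.5y] bond c/2=33/800: DF=(1596861/1600000 − 33/800·(0))/(1+33/800) = 1917/2000 ≈ 0.958500
step 2 [1y] zero: DF = P = 4633/5000 ≈ 0.926600
step 3 [1.5y] zero: DF = P = 1773/2000 ≈ 0.886500
step 4 [2y] bond c/2=13/800: DF=(7536659/8000000 − 13/800·(0.958500+0.926600+0.886500))/(1+13/800) = 8827/10000 ≈ 0.882700
step 5 [2.5y] swap r/2=1398/45145: DF=(1 − 1398/45145·(0.958500+0.926600+0.886500+0.882700))/(1+1398/45145) = 4301/5000 ≈ 0.860200
step 6 [3y] zero: DF = P = 8433/10000 ≈ 0.843300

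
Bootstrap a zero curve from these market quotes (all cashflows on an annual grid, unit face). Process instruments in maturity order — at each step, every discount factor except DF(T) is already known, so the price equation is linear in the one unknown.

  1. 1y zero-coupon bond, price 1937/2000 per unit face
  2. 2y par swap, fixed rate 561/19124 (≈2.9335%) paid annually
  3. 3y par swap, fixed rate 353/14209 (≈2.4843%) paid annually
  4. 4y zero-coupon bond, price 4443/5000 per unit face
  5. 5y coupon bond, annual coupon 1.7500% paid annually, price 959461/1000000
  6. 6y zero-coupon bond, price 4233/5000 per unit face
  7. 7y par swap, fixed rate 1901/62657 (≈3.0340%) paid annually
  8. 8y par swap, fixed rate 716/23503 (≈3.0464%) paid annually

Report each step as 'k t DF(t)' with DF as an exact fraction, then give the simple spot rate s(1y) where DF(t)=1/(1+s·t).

1 1 1937/2000
2 2 9439/10000
3 3 4647/5000
4 4 4443/5000
5 5 2197/2500
6 6 4233/5000
7 7 8099/10000
8 8 1963/2500
s(1y) = (1/(1937/2000) − 1)/(1) = 63/1937 ≈ 3.2525%

step 1 [1y] zero: DF = P = 1937/2000 ≈ 0.968500
step 2 [2y] swap r/1=561/19124: DF=(1 − 561/19124·(0.968500))/(1+561/19124) = 9439/10000 ≈ 0.943900
step 3 [3y] swap r/1=353/14209: DF=(1 − 353/14209·(0.968500+0.943900))/(1+353/14209) = 4647/5000 ≈ 0.929400
step 4 [4y] zero: DF = P = 4443/5000 ≈ 0.888600
step 5 [5y] bond c/1=7/400: DF=(959461/1000000 − 7/400·(0.968500+0.943900+0.929400+0.888600))/(1+7/400) = 2197/2500 ≈ 0.878800
step 6 [6y] zero: DF = P = 4233/5000 ≈ 0.846600
step 7 [7y] swap r/1=1901/62657: DF=(1 − 1901/62657·(0.968500+0.943900+0.929400+0.888600+0.878800+0.846600))/(1+1901/62657) = 8099/10000 ≈ 0.809900
step 8 [8y] swap r/1=716/23503: DF=(1 − 716/23503·(0.968500+0.943900+0.929400+0.888600+0.878800+0.846600+0.809900))/(1+716/23503) = 1963/2500 ≈ 0.785200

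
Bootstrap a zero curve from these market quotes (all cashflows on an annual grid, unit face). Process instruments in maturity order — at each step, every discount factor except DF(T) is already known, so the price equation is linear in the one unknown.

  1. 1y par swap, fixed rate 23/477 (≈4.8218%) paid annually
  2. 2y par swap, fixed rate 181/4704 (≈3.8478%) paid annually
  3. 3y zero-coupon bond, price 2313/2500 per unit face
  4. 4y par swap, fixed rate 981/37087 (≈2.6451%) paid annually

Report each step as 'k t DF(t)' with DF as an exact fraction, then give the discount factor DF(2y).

1 1 477/500
2 2 2319/2500
3 3 2313/2500
4 4 9019/10000
DF(2y) = 2319/2500 ≈ 0.927600

step 1 [1y] swap r/1=23/477: DF=(1 − 23/477·(0))/(1+23/477) = 477/500 ≈ 0.954000
step 2 [2y] swap r/1=181/4704: DF=(1 − 181/4704·(0.954000))/(1+181/4704) = 2319/2500 ≈ 0.927600
step 3 [3y] zero: DF = P = 2313/2500 ≈ 0.925200
step 4 [4y] swap r/1=981/37087: DF=(1 − 981/37087·(0.954000+0.927600+0.925200))/(1+981/37087) = 9019/10000 ≈ 0.901900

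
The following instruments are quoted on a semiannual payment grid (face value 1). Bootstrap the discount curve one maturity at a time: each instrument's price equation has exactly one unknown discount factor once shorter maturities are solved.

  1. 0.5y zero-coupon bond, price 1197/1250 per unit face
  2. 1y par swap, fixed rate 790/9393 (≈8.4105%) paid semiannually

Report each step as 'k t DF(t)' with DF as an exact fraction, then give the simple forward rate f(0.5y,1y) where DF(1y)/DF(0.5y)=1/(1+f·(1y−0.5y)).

1 1/2 1197/1250
2 1 921/1000
f(0.5y,1y) = ((1197/1250)/(921/1000) − 1)/(1/2) = 122/1535 ≈ 7.9479%

step 1 [0.5y] zero: DF = P = 1197/1250 ≈ 0.957600
step 2 [1y] swap r/2=395/9393: DF=(1 − 395/9393·(0.957600))/(1+395/9393) = 921/1000 ≈ 0.921000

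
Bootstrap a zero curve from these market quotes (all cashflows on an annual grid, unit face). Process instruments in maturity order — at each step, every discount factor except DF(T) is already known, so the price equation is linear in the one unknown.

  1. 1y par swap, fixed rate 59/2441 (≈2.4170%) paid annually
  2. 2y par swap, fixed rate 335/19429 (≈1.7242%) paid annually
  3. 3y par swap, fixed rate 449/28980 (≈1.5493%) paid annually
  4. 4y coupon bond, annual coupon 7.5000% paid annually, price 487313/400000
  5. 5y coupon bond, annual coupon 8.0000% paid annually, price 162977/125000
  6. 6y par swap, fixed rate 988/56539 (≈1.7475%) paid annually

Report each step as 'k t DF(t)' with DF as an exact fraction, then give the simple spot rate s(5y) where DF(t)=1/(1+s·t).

step 1 [1y] swap r/1=59/2441: DF=(1 − 59/2441·(0))/(1+59/2441) = 2441/2500 ≈ 0.976400
step 2 [2y] swap r/1=335/19429: DF=(1 − 335/19429·(0.976400))/(1+335/19429) = 1933/2000 ≈ 0.966500
step 3 [3y] swap r/1=449/28980: DF=(1 − 449/28980·(0.976400+0.966500))/(1+449/28980) = 9551/10000 ≈ 0.955100
step 4 [4y] bond c/1=3/40: DF=(487313/400000 − 3/40·(0.976400+0.966500+0.955100))/(1+3/40) = 9311/10000 ≈ 0.931100
step 5 [5y] bond c/1=2/25: DF=(162977/125000 − 2/25·(0.976400+0.966500+0.955100+0.931100))/(1+2/25) = 2309/2500 ≈ 0.923600
step 6 [6y] swap r/1=988/56539: DF=(1 − 988/56539·(0.976400+0.966500+0.955100+0.931100+0.923600))/(1+988/56539) = 2253/2500 ≈ 0.901200

1 1 2441/2500
2 2 1933/2000
3 3 9551/10000
4 4 9311/10000
5 5 2309/2500
6 6 2253/2500
s(5y) = (1/(2309/2500) − 1)/(5) = 191/11545 ≈ 1.6544%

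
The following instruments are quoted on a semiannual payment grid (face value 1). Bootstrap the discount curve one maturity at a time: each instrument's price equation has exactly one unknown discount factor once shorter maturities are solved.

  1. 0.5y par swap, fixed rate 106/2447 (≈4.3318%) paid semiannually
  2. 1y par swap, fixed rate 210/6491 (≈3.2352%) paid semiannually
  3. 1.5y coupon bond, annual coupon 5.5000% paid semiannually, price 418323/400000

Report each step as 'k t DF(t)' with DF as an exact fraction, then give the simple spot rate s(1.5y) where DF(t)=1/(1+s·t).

1 1/2 2447/2500
2 1 1937/2000
3 3/2 9657/10000
s(1.5y) = (1/(9657/10000) − 1)/(3/2) = 686/28971 ≈ 2.3679%

step 1 [0.5y] swap r/2=53/2447: DF=(1 − 53/2447·(0))/(1+53/2447) = 2447/2500 ≈ 0.978800
step 2 [1y] swap r/2=105/6491: DF=(1 − 105/6491·(0.978800))/(1+105/6491) = 1937/2000 ≈ 0.968500
step 3 [1.5y] bond c/2=11/400: DF=(418323/400000 − 11/400·(0.978800+0.968500))/(1+11/400) = 9657/10000 ≈ 0.965700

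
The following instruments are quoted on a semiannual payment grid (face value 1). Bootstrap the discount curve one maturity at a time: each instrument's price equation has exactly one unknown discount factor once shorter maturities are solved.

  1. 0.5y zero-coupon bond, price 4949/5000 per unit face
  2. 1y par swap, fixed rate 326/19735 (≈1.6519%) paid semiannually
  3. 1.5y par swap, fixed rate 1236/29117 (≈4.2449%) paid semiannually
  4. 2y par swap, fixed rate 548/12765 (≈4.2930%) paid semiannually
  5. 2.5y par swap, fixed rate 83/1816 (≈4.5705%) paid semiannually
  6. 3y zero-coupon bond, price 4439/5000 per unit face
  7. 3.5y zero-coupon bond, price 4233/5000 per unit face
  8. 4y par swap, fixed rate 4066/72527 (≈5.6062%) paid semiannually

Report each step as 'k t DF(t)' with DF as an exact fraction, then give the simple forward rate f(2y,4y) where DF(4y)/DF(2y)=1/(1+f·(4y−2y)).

step 1 [0.5y] zero: DF = P = 4949/5000 ≈ 0.989800
step 2 [1y] swap r/2=163/19735: DF=(1 − 163/19735·(0.989800))/(1+163/19735) = 9837/10000 ≈ 0.983700
step 3 [1.5y] swap r/2=618/29117: DF=(1 − 618/29117·(0.989800+0.983700))/(1+618/29117) = 4691/5000 ≈ 0.938200
step 4 [2y] swap r/2=274/12765: DF=(1 − 274/12765·(0.989800+0.983700+0.938200))/(1+274/12765) = 4589/5000 ≈ 0.917800
step 5 [2.5y] swap r/2=83/3632: DF=(1 − 83/3632·(0.989800+0.983700+0.938200+0.917800))/(1+83/3632) = 8921/10000 ≈ 0.892100
step 6 [3y] zero: DF = P = 4439/5000 ≈ 0.887800
step 7 [3.5y] zero: DF = P = 4233/5000 ≈ 0.846600
step 8 [4y] swap r/2=2033/72527: DF=(1 − 2033/72527·(0.989800+0.983700+0.938200+0.917800+0.892100+0.887800+0.846600))/(1+2033/72527) = 7967/10000 ≈ 0.796700

1 1/2 4949/5000
2 1 9837/10000
3 3/2 4691/5000
4 2 4589/5000
5 5/2 8921/10000
6 3 4439/5000
7 7/2 4233/5000
8 4 7967/10000
f(2y,4y) = ((4589/5000)/(7967/10000) − 1)/(2) = 1211/15934 ≈ 7.6001%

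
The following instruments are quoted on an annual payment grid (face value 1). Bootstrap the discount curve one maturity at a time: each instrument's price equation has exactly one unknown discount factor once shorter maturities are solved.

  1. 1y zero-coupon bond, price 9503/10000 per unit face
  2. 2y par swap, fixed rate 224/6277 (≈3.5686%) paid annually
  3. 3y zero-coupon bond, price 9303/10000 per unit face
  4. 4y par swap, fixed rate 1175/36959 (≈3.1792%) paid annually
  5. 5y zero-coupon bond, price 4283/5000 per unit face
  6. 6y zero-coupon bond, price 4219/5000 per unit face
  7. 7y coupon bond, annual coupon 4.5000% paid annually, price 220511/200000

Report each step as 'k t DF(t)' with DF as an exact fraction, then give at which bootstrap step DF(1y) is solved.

step 1 [1y] zero: DF = P = 9503/10000 ≈ 0.950300
step 2 [2y] swap r/1=224/6277: DF=(1 − 224/6277·(0.950300))/(1+224/6277) = 583/625 ≈ 0.932800
step 3 [3y] zero: DF = P = 9303/10000 ≈ 0.930300
step 4 [4y] swap r/1=1175/36959: DF=(1 − 1175/36959·(0.950300+0.932800+0.930300))/(1+1175/36959) = 353/400 ≈ 0.882500
step 5 [5y] zero: DF = P = 4283/5000 ≈ 0.856600
step 6 [6y] zero: DF = P = 4219/5000 ≈ 0.843800
step 7 [7y] bond c/1=9/200: DF=(220511/200000 − 9/200·(0.950300+0.932800+0.930300+0.882500+0.856600+0.843800))/(1+9/200) = 8227/10000 ≈ 0.822700

1 1 9503/10000
2 2 583/625
3 3 9303/10000
4 4 353/400
5 5 4283/5000
6 6 4219/5000
7 7 8227/10000
DF(1y) is solved at step 1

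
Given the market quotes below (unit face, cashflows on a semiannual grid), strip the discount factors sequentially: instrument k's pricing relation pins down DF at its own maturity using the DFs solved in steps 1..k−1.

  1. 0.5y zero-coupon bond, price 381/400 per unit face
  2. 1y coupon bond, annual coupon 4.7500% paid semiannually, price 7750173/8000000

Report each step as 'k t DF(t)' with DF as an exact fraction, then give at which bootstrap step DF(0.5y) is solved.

step 1 [0.5y] zero: DF = P = 381/400 ≈ 0.952500
step 2 [1y] bond c/2=19/800: DF=(7750173/8000000 − 19/800·(0.952500))/(1+19/800) = 4621/5000 ≈ 0.924200

1 1/2 381/400
2 1 4621/5000
DF(0.5y) is solved at step 1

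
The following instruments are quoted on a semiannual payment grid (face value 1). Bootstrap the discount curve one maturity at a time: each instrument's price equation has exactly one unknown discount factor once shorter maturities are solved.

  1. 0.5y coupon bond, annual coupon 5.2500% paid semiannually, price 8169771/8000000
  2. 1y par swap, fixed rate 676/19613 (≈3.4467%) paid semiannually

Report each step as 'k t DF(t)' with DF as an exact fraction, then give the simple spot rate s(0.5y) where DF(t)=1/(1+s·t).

step 1 [0.5y] bond c/2=21/800: DF=(8169771/8000000 − 21/800·(0))/(1+21/800) = 9951/10000 ≈ 0.995100
step 2 [1y] swap r/2=338/19613: DF=(1 − 338/19613·(0.995100))/(1+338/19613) = 4831/5000 ≈ 0.966200

1 1/2 9951/10000
2 1 4831/5000
s(0.5y) = (1/(9951/10000) − 1)/(1/2) = 98/9951 ≈ 0.9848%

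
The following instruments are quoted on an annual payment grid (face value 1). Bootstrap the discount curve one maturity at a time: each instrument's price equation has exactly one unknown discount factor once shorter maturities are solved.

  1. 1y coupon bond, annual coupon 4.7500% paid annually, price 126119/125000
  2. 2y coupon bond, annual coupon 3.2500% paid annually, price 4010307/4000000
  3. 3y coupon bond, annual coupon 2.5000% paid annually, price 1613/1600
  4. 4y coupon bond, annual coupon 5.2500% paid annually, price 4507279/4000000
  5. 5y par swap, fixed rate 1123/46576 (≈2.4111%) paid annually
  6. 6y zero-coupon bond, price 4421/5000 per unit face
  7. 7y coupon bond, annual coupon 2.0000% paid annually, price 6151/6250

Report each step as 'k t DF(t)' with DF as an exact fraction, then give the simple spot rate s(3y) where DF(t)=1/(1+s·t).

1 1 602/625
2 2 9407/10000
3 3 9371/10000
4 4 9289/10000
5 5 8877/10000
6 6 4421/5000
7 7 4281/5000
s(3y) = (1/(9371/10000) − 1)/(3) = 629/28113 ≈ 2.2374%

step 1 [1y] bond c/1=19/400: DF=(126119/125000 − 19/400·(0))/(1+19/400) = 602/625 ≈ 0.963200
step 2 [2y] bond c/1=13/400: DF=(4010307/4000000 − 13/400·(0.963200))/(1+13/400) = 9407/10000 ≈ 0.940700
step 3 [3y] bond c/1=1/40: DF=(1613/1600 − 1/40·(0.963200+0.940700))/(1+1/40) = 9371/10000 ≈ 0.937100
step 4 [4y] bond c/1=21/400: DF=(4507279/4000000 − 21/400·(0.963200+0.940700+0.937100))/(1+21/400) = 9289/10000 ≈ 0.928900
step 5 [5y] swap r/1=1123/46576: DF=(1 − 1123/46576·(0.963200+0.940700+0.937100+0.928900))/(1+1123/46576) = 8877/10000 ≈ 0.887700
step 6 [6y] zero: DF = P = 4421/5000 ≈ 0.884200
step 7 [7y] bond c/1=1/50: DF=(6151/6250 − 1/50·(0.963200+0.940700+0.937100+0.928900+0.887700+0.884200))/(1+1/50) = 4281/5000 ≈ 0.856200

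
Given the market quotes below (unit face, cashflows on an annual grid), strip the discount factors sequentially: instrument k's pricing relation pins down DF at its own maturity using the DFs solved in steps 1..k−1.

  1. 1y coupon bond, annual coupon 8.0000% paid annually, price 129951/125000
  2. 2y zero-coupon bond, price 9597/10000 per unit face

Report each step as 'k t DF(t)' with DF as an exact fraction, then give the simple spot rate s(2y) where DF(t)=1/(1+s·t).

1 1 4813/5000
2 2 9597/10000
s(2y) = (1/(9597/10000) − 1)/(2) = 403/19194 ≈ 2.0996%

step 1 [1y] bond c/1=2/25: DF=(129951/125000 − 2/25·(0))/(1+2/25) = 4813/5000 ≈ 0.962600
step 2 [2y] zero: DF = P = 9597/10000 ≈ 0.959700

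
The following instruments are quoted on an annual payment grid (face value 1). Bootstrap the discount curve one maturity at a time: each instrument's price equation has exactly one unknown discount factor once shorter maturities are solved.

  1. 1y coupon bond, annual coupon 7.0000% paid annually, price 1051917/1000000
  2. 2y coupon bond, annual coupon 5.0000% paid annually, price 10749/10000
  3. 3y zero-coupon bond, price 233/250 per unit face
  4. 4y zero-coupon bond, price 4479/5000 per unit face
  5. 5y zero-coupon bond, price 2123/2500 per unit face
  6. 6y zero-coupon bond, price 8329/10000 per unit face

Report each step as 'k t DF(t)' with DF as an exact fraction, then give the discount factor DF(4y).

step 1 [1y] bond c/1=7/100: DF=(1051917/1000000 − 7/100·(0))/(1+7/100) = 9831/10000 ≈ 0.983100
step 2 [2y] bond c/1=1/20: DF=(10749/10000 − 1/20·(0.983100))/(1+1/20) = 9769/10000 ≈ 0.976900
step 3 [3y] zero: DF = P = 233/250 ≈ 0.932000
step 4 [4y] zero: DF = P = 4479/5000 ≈ 0.895800
step 5 [5y] zero: DF = P = 2123/2500 ≈ 0.849200
step 6 [6y] zero: DF = P = 8329/10000 ≈ 0.832900

1 1 9831/10000
2 2 9769/10000
3 3 233/250
4 4 4479/5000
5 5 2123/2500
6 6 8329/10000
DF(4y) = 4479/5000 ≈ 0.895800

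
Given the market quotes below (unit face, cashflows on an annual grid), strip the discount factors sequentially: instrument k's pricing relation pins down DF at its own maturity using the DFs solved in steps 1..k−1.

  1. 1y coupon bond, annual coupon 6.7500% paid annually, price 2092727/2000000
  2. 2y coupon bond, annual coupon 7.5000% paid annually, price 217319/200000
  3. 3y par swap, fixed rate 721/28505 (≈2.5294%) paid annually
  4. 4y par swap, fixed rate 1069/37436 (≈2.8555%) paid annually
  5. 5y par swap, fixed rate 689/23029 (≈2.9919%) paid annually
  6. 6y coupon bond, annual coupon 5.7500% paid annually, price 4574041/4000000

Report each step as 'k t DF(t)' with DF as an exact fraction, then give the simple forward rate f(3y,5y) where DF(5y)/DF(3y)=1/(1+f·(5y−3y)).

1 1 4901/5000
2 2 589/625
3 3 9279/10000
4 4 8931/10000
5 5 4311/5000
6 6 8309/10000
f(3y,5y) = ((9279/10000)/(4311/5000) − 1)/(2) = 73/1916 ≈ 3.8100%

step 1 [1y] bond c/1=27/400: DF=(2092727/2000000 − 27/400·(0))/(1+27/400) = 4901/5000 ≈ 0.980200
step 2 [2y] bond c/1=3/40: DF=(217319/200000 − 3/40·(0.980200))/(1+3/40) = 589/625 ≈ 0.942400
step 3 [3y] swap r/1=721/28505: DF=(1 − 721/28505·(0.980200+0.942400))/(1+721/28505) = 9279/10000 ≈ 0.927900
step 4 [4y] swap r/1=1069/37436: DF=(1 − 1069/37436·(0.980200+0.942400+0.927900))/(1+1069/37436) = 8931/10000 ≈ 0.893100
step 5 [5y] swap r/1=689/23029: DF=(1 − 689/23029·(0.980200+0.942400+0.927900+0.893100))/(1+689/23029) = 4311/5000 ≈ 0.862200
step 6 [6y] bond c/1=23/400: DF=(4574041/4000000 − 23/400·(0.980200+0.942400+0.927900+0.893100+0.862200))/(1+23/400) = 8309/10000 ≈ 0.830900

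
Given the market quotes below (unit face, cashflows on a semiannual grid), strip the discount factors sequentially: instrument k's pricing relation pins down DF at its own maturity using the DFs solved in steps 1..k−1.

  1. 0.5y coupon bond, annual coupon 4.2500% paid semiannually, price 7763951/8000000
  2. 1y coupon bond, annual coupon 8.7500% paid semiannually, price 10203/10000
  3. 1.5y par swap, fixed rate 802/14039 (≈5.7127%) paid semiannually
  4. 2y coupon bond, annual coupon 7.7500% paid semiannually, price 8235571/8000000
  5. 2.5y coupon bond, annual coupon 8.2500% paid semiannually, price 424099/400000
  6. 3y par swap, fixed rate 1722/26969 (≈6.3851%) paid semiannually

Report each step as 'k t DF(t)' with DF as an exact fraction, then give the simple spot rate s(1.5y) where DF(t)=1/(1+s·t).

1 1/2 9503/10000
2 1 9377/10000
3 3/2 4599/5000
4 2 8863/10000
5 5/2 8719/10000
6 3 4139/5000
s(1.5y) = (1/(4599/5000) − 1)/(3/2) = 802/13797 ≈ 5.8129%

step 1 [0.5y] bond c/2=17/800: DF=(7763951/8000000 − 17/800·(0))/(1+17/800) = 9503/10000 ≈ 0.950300
step 2 [1y] bond c/2=7/160: DF=(10203/10000 − 7/160·(0.950300))/(1+7/160) = 9377/10000 ≈ 0.937700
step 3 [1.5y] swap r/2=401/14039: DF=(1 − 401/14039·(0.950300+0.937700))/(1+401/14039) = 4599/5000 ≈ 0.919800
step 4 [2y] bond c/2=31/800: DF=(8235571/8000000 − 31/800·(0.950300+0.937700+0.919800))/(1+31/800) = 8863/10000 ≈ 0.886300
step 5 [2.5y] bond c/2=33/800: DF=(424099/400000 − 33/800·(0.950300+0.937700+0.919800+0.886300))/(1+33/800) = 8719/10000 ≈ 0.871900
step 6 [3y] swap r/2=861/26969: DF=(1 − 861/26969·(0.950300+0.937700+0.919800+0.886300+0.871900))/(1+861/26969) = 4139/5000 ≈ 0.827800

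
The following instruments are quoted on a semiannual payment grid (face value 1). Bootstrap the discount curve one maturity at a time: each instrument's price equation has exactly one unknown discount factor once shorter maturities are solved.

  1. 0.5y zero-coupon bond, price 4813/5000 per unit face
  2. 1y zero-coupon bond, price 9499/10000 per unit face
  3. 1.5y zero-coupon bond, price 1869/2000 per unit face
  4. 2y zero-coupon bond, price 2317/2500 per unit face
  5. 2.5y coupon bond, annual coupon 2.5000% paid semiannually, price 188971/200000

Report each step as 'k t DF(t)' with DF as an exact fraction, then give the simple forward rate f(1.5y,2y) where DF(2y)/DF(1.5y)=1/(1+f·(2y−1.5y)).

step 1 [0.5y] zero: DF = P = 4813/5000 ≈ 0.962600
step 2 [1y] zero: DF = P = 9499/10000 ≈ 0.949900
step 3 [1.5y] zero: DF = P = 1869/2000 ≈ 0.934500
step 4 [2y] zero: DF = P = 2317/2500 ≈ 0.926800
step 5 [2.5y] bond c/2=1/80: DF=(188971/200000 − 1/80·(0.962600+0.949900+0.934500+0.926800))/(1+1/80) = 4433/5000 ≈ 0.886600

1 1/2 4813/5000
2 1 9499/10000
3 3/2 1869/2000
4 2 2317/2500
5 5/2 4433/5000
f(1.5y,2y) = ((1869/2000)/(2317/2500) − 1)/(1/2) = 11/662 ≈ 1.6616%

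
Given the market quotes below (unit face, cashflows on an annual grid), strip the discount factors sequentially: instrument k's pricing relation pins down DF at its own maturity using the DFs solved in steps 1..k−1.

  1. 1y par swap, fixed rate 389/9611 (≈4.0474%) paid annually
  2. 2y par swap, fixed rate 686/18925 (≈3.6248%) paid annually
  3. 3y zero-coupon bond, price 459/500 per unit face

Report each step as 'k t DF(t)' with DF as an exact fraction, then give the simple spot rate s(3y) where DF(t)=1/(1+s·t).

1 1 9611/10000
2 2 4657/5000
3 3 459/500
s(3y) = (1/(459/500) − 1)/(3) = 41/1377 ≈ 2.9775%

step 1 [1y] swap r/1=389/9611: DF=(1 − 389/9611·(0))/(1+389/9611) = 9611/10000 ≈ 0.961100
step 2 [2y] swap r/1=686/18925: DF=(1 − 686/18925·(0.961100))/(1+686/18925) = 4657/5000 ≈ 0.931400
step 3 [3y] zero: DF = P = 459/500 ≈ 0.918000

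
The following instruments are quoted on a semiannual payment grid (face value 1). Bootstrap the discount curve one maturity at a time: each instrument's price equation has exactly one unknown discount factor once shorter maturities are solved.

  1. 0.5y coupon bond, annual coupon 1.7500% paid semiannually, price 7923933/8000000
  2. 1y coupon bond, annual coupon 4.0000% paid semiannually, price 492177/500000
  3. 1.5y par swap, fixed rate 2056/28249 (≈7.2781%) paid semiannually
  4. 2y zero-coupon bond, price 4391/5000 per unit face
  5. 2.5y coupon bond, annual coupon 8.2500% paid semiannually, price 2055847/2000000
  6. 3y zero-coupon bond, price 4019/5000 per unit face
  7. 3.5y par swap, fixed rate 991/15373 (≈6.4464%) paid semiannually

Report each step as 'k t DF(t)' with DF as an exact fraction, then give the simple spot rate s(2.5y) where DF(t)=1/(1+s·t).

1 1/2 9819/10000
2 1 4729/5000
3 3/2 2243/2500
4 2 4391/5000
5 5/2 1681/2000
6 3 4019/5000
7 7/2 4009/5000
s(2.5y) = (1/(1681/2000) − 1)/(5/2) = 638/8405 ≈ 7.5907%

step 1 [0.5y] bond c/2=7/800: DF=(7923933/8000000 − 7/800·(0))/(1+7/800) = 9819/10000 ≈ 0.981900
step 2 [1y] bond c/2=1/50: DF=(492177/500000 − 1/50·(0.981900))/(1+1/50) = 4729/5000 ≈ 0.945800
step 3 [1.5y] swap r/2=1028/28249: DF=(1 − 1028/28249·(0.981900+0.945800))/(1+1028/28249) = 2243/2500 ≈ 0.897200
step 4 [2y] zero: DF = P = 4391/5000 ≈ 0.878200
step 5 [2.5y] bond c/2=33/800: DF=(2055847/2000000 − 33/800·(0.981900+0.945800+0.897200+0.878200))/(1+33/800) = 1681/2000 ≈ 0.840500
step 6 [3y] zero: DF = P = 4019/5000 ≈ 0.803800
step 7 [3.5y] swap r/2=991/30746: DF=(1 − 991/30746·(0.981900+0.945800+0.897200+0.878200+0.840500+0.803800))/(1+991/30746) = 4009/5000 ≈ 0.801800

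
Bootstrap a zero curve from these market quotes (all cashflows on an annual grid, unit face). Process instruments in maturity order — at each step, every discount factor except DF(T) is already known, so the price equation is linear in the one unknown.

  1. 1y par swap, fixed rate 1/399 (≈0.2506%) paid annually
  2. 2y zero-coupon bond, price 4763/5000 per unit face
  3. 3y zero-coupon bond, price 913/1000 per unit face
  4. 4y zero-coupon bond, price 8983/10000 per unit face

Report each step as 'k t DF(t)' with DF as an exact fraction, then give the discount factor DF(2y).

1 1 399/400
2 2 4763/5000
3 3 913/1000
4 4 8983/10000
DF(2y) = 4763/5000 ≈ 0.952600

step 1 [1y] swap r/1=1/399: DF=(1 − 1/399·(0))/(1+1/399) = 399/400 ≈ 0.997500
step 2 [2y] zero: DF = P = 4763/5000 ≈ 0.952600
step 3 [3y] zero: DF = P = 913/1000 ≈ 0.913000
step 4 [4y] zero: DF = P = 8983/10000 ≈ 0.898300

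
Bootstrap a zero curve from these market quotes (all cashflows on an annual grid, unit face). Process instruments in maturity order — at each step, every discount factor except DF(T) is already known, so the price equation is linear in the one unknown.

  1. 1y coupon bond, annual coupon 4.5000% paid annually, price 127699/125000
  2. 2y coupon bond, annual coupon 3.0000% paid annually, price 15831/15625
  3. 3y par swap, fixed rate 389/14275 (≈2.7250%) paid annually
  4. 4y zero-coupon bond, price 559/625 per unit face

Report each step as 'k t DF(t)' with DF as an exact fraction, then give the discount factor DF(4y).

step 1 [1y] bond c/1=9/200: DF=(127699/125000 − 9/200·(0))/(1+9/200) = 611/625 ≈ 0.977600
step 2 [2y] bond c/1=3/100: DF=(15831/15625 − 3/100·(0.977600))/(1+3/100) = 597/625 ≈ 0.955200
step 3 [3y] swap r/1=389/14275: DF=(1 − 389/14275·(0.977600+0.955200))/(1+389/14275) = 4611/5000 ≈ 0.922200
step 4 [4y] zero: DF = P = 559/625 ≈ 0.894400

1 1 611/625
2 2 597/625
3 3 4611/5000
4 4 559/625
DF(4y) = 559/625 ≈ 0.894400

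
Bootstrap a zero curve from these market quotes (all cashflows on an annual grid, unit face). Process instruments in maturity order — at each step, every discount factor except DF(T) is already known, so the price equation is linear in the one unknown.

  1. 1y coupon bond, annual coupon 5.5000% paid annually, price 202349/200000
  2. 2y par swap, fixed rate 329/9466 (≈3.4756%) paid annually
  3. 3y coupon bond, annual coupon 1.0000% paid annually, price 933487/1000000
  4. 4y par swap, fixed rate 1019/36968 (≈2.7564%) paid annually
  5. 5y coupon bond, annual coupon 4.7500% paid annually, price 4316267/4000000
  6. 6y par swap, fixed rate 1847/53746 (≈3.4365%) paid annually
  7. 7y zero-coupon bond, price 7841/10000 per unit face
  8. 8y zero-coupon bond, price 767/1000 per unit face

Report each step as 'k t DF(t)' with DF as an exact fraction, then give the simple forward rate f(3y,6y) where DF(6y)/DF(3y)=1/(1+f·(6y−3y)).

1 1 959/1000
2 2 4671/5000
3 3 1811/2000
4 4 8981/10000
5 5 69/80
6 6 8153/10000
7 7 7841/10000
8 8 767/1000
f(3y,6y) = ((1811/2000)/(8153/10000) − 1)/(3) = 902/24459 ≈ 3.6878%

step 1 [1y] bond c/1=11/200: DF=(202349/200000 − 11/200·(0))/(1+11/200) = 959/1000 ≈ 0.959000
step 2 [2y] swap r/1=329/9466: DF=(1 − 329/9466·(0.959000))/(1+329/9466) = 4671/5000 ≈ 0.934200
step 3 [3y] bond c/1=1/100: DF=(933487/1000000 − 1/100·(0.959000+0.934200))/(1+1/100) = 1811/2000 ≈ 0.905500
step 4 [4y] swap r/1=1019/36968: DF=(1 − 1019/36968·(0.959000+0.934200+0.905500))/(1+1019/36968) = 8981/10000 ≈ 0.898100
step 5 [5y] bond c/1=19/400: DF=(4316267/4000000 − 19/400·(0.959000+0.934200+0.905500+0.898100))/(1+19/400) = 69/80 ≈ 0.862500
step 6 [6y] swap r/1=1847/53746: DF=(1 − 1847/53746·(0.959000+0.934200+0.905500+0.898100+0.862500))/(1+1847/53746) = 8153/10000 ≈ 0.815300
step 7 [7y] zero: DF = P = 7841/10000 ≈ 0.784100
step 8 [8y] zero: DF = P = 767/1000 ≈ 0.767000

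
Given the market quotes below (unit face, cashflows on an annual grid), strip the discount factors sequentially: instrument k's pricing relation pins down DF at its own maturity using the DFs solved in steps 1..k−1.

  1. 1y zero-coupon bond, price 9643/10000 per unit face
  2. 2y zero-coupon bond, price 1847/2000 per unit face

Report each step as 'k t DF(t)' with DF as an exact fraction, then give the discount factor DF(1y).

step 1 [1y] zero: DF = P = 9643/10000 ≈ 0.964300
step 2 [2y] zero: DF = P = 1847/2000 ≈ 0.923500

1 1 9643/10000
2 2 1847/2000
DF(1y) = 9643/10000 ≈ 0.964300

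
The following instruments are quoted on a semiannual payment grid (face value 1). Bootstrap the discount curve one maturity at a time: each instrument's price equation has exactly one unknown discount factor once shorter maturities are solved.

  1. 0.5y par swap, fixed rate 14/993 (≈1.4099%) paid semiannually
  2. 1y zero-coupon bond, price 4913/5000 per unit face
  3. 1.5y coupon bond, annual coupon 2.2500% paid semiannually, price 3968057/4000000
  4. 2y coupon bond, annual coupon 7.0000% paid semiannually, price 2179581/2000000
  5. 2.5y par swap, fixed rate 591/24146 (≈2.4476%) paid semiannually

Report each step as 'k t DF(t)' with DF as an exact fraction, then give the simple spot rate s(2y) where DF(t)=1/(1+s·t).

step 1 [0.5y] swap r/2=7/993: DF=(1 − 7/993·(0))/(1+7/993) = 993/1000 ≈ 0.993000
step 2 [1y] zero: DF = P = 4913/5000 ≈ 0.982600
step 3 [1.5y] bond c/2=9/800: DF=(3968057/4000000 − 9/800·(0.993000+0.982600))/(1+9/800) = 959/1000 ≈ 0.959000
step 4 [2y] bond c/2=7/200: DF=(2179581/2000000 − 7/200·(0.993000+0.982600+0.959000))/(1+7/200) = 9537/10000 ≈ 0.953700
step 5 [2.5y] swap r/2=591/48292: DF=(1 − 591/48292·(0.993000+0.982600+0.959000+0.953700))/(1+591/48292) = 9409/10000 ≈ 0.940900

1 1/2 993/1000
2 1 4913/5000
3 3/2 959/1000
4 2 9537/10000
5 5/2 9409/10000
s(2y) = (1/(9537/10000) − 1)/(2) = 463/19074 ≈ 2.4274%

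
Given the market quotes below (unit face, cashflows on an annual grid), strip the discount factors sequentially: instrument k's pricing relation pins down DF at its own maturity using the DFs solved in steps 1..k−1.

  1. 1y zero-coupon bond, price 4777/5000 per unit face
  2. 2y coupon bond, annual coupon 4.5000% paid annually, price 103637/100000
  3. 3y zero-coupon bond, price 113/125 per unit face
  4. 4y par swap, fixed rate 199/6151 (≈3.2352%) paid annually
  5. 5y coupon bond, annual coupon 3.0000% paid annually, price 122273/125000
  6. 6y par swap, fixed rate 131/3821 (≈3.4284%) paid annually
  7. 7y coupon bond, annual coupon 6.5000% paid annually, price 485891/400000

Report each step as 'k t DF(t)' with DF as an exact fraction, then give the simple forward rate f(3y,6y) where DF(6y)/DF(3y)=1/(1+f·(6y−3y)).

1 1 4777/5000
2 2 4753/5000
3 3 113/125
4 4 4403/5000
5 5 4211/5000
6 6 4083/5000
7 7 8141/10000
f(3y,6y) = ((113/125)/(4083/5000) − 1)/(3) = 437/12249 ≈ 3.5676%

step 1 [1y] zero: DF = P = 4777/5000 ≈ 0.955400
step 2 [2y] bond c/1=9/200: DF=(103637/100000 − 9/200·(0.955400))/(1+9/200) = 4753/5000 ≈ 0.950600
step 3 [3y] zero: DF = P = 113/125 ≈ 0.904000
step 4 [4y] swap r/1=199/6151: DF=(1 − 199/6151·(0.955400+0.950600+0.904000))/(1+199/6151) = 4403/5000 ≈ 0.880600
step 5 [5y] bond c/1=3/100: DF=(122273/125000 − 3/100·(0.955400+0.950600+0.904000+0.880600))/(1+3/100) = 4211/5000 ≈ 0.842200
step 6 [6y] swap r/1=131/3821: DF=(1 − 131/3821·(0.955400+0.950600+0.904000+0.880600+0.842200))/(1+131/3821) = 4083/5000 ≈ 0.816600
step 7 [7y] bond c/1=13/200: DF=(485891/400000 − 13/200·(0.955400+0.950600+0.904000+0.880600+0.842200+0.816600))/(1+13/200) = 8141/10000 ≈ 0.814100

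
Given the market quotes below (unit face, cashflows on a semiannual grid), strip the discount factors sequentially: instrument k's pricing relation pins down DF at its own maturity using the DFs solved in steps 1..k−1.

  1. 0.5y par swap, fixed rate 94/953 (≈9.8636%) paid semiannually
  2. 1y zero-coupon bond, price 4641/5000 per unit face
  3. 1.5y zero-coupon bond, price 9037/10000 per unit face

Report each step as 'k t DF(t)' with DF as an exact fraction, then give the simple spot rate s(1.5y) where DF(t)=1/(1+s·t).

1 1/2 953/1000
2 1 4641/5000
3 3/2 9037/10000
s(1.5y) = (1/(9037/10000) − 1)/(3/2) = 642/9037 ≈ 7.1041%

step 1 [0.5y] swap r/2=47/953: DF=(1 − 47/953·(0))/(1+47/953) = 953/1000 ≈ 0.953000
step 2 [1y] zero: DF = P = 4641/5000 ≈ 0.928200
step 3 [1.5y] zero: DF = P = 9037/10000 ≈ 0.903700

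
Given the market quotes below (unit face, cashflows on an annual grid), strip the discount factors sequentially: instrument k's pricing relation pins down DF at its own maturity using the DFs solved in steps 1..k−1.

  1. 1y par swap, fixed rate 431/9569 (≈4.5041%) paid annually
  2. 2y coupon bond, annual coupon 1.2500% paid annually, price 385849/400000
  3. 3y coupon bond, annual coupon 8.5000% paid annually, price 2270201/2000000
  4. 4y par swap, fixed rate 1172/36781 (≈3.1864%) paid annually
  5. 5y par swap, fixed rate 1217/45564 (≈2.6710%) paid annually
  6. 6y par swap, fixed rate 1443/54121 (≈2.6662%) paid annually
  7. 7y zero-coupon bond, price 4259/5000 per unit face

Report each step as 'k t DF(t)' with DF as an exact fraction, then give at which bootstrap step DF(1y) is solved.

1 1 9569/10000
2 2 9409/10000
3 3 359/400
4 4 2207/2500
5 5 8783/10000
6 6 8557/10000
7 7 4259/5000
DF(1y) is solved at step 1

step 1 [1y] swap r/1=431/9569: DF=(1 − 431/9569·(0))/(1+431/9569) = 9569/10000 ≈ 0.956900
step 2 [2y] bond c/1=1/80: DF=(385849/400000 − 1/80·(0.956900))/(1+1/80) = 9409/10000 ≈ 0.940900
step 3 [3y] bond c/1=17/200: DF=(2270201/2000000 − 17/200·(0.956900+0.940900))/(1+17/200) = 359/400 ≈ 0.897500
step 4 [4y] swap r/1=1172/36781: DF=(1 − 1172/36781·(0.956900+0.940900+0.897500))/(1+1172/36781) = 2207/2500 ≈ 0.882800
step 5 [5y] swap r/1=1217/45564: DF=(1 − 1217/45564·(0.956900+0.940900+0.897500+0.882800))/(1+1217/45564) = 8783/10000 ≈ 0.878300
step 6 [6y] swap r/1=1443/54121: DF=(1 − 1443/54121·(0.956900+0.940900+0.897500+0.882800+0.878300))/(1+1443/54121) = 8557/10000 ≈ 0.855700
step 7 [7y] zero: DF = P = 4259/5000 ≈ 0.851800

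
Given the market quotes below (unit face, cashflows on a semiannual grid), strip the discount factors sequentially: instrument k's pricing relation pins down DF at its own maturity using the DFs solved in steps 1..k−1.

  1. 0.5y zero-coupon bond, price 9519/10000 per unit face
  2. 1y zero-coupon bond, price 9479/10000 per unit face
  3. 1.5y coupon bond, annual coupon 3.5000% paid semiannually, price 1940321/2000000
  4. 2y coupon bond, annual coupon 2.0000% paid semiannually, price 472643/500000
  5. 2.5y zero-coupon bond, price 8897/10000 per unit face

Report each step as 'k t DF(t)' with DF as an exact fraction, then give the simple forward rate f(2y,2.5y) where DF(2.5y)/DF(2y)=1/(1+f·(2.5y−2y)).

1 1/2 9519/10000
2 1 9479/10000
3 3/2 1151/1250
4 2 227/250
5 5/2 8897/10000
f(2y,2.5y) = ((227/250)/(8897/10000) − 1)/(1/2) = 366/8897 ≈ 4.1137%

step 1 [0.5y] zero: DF = P = 9519/10000 ≈ 0.951900
step 2 [1y] zero: DF = P = 9479/10000 ≈ 0.947900
step 3 [1.5y] bond c/2=7/400: DF=(1940321/2000000 − 7/400·(0.951900+0.947900))/(1+7/400) = 1151/1250 ≈ 0.920800
step 4 [2y] bond c/2=1/100: DF=(472643/500000 − 1/100·(0.951900+0.947900+0.920800))/(1+1/100) = 227/250 ≈ 0.908000
step 5 [2.5y] zero: DF = P = 8897/10000 ≈ 0.889700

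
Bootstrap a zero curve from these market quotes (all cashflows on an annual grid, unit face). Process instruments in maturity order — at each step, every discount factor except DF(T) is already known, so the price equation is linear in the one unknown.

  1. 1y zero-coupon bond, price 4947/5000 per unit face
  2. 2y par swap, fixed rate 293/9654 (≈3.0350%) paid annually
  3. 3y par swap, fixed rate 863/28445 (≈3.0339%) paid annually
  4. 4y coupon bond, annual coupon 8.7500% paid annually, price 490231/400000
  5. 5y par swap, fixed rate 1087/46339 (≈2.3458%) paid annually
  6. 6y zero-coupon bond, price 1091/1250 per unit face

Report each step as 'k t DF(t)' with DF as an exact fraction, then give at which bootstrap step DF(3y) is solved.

step 1 [1y] zero: DF = P = 4947/5000 ≈ 0.989400
step 2 [2y] swap r/1=293/9654: DF=(1 − 293/9654·(0.989400))/(1+293/9654) = 4707/5000 ≈ 0.941400
step 3 [3y] swap r/1=863/28445: DF=(1 − 863/28445·(0.989400+0.941400))/(1+863/28445) = 9137/10000 ≈ 0.913700
step 4 [4y] bond c/1=7/80: DF=(490231/400000 − 7/80·(0.989400+0.941400+0.913700))/(1+7/80) = 8981/10000 ≈ 0.898100
step 5 [5y] swap r/1=1087/46339: DF=(1 − 1087/46339·(0.989400+0.941400+0.913700+0.898100))/(1+1087/46339) = 8913/10000 ≈ 0.891300
step 6 [6y] zero: DF = P = 1091/1250 ≈ 0.872800

1 1 4947/5000
2 2 4707/5000
3 3 9137/10000
4 4 8981/10000
5 5 8913/10000
6 6 1091/1250
DF(3y) is solved at step 3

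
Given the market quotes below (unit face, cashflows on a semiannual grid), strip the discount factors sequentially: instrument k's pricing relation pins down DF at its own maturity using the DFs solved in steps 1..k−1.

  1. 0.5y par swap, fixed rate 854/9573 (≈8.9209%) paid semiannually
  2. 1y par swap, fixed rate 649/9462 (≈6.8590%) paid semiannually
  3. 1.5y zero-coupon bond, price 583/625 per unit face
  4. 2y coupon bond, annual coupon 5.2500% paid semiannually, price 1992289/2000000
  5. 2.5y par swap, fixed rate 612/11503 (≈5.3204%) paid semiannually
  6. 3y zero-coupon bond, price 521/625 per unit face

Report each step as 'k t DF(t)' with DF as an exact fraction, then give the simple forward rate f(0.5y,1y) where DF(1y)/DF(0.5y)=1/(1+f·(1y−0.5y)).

1 1/2 9573/10000
2 1 9351/10000
3 3/2 583/625
4 2 1123/1250
5 5/2 1097/1250
6 3 521/625
f(0.5y,1y) = ((9573/10000)/(9351/10000) − 1)/(1/2) = 148/3117 ≈ 4.7482%

step 1 [0.5y] swap r/2=427/9573: DF=(1 − 427/9573·(0))/(1+427/9573) = 9573/10000 ≈ 0.957300
step 2 [1y] swap r/2=649/18924: DF=(1 − 649/18924·(0.957300))/(1+649/18924) = 9351/10000 ≈ 0.935100
step 3 [1.5y] zero: DF = P = 583/625 ≈ 0.932800
step 4 [2y] bond c/2=21/800: DF=(1992289/2000000 − 21/800·(0.957300+0.935100+0.932800))/(1+21/800) = 1123/1250 ≈ 0.898400
step 5 [2.5y] swap r/2=306/11503: DF=(1 − 306/11503·(0.957300+0.935100+0.932800+0.898400))/(1+306/11503) = 1097/1250 ≈ 0.877600
step 6 [3y] zero: DF = P = 521/625 ≈ 0.833600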